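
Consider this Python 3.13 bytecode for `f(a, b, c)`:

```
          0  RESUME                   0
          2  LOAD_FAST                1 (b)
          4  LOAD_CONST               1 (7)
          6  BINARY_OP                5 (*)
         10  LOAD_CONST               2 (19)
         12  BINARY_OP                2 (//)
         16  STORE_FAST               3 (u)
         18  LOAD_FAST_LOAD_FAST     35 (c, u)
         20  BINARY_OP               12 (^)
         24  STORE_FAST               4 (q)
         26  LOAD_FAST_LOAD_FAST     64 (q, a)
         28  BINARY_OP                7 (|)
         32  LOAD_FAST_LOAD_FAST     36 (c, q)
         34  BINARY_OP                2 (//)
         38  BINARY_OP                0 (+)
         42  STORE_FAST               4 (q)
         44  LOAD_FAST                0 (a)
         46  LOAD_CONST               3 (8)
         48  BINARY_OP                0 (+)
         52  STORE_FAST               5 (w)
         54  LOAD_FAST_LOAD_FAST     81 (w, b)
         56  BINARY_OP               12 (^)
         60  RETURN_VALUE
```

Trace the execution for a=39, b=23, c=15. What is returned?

LOAD_FAST b → push 23. Stack: [23]
LOAD_CONST → push 7. Stack: [23, 7]
BINARY_OP * → 23 * 7 = 161. Stack: [161]
LOAD_CONST → push 19. Stack: [161, 19]
BINARY_OP // → 161 // 19 = 8. Stack: [8]
STORE_FAST u → u=8. Stack: []
LOAD_FAST_LOAD_FAST c,u → push 15,8. Stack: [15, 8]
BINARY_OP ^ → 15 ^ 8 = 7. Stack: [7]
STORE_FAST q → q=7. Stack: []
LOAD_FAST_LOAD_FAST q,a → push 7,39. Stack: [7, 39]
BINARY_OP | → 7 | 39 = 39. Stack: [39]
LOAD_FAST_LOAD_FAST c,q → push 15,7. Stack: [39, 15, 7]
BINARY_OP // → 15 // 7 = 2. Stack: [39, 2]
BINARY_OP + → 39 + 2 = 41. Stack: [41]
STORE_FAST q → q=41. Stack: []
LOAD_FAST a → push 39. Stack: [39]
LOAD_CONST → push 8. Stack: [39, 8]
BINARY_OP + → 39 + 8 = 47. Stack: [47]
STORE_FAST w → w=47. Stack: []
LOAD_FAST_LOAD_FAST w,b → push 47,23. Stack: [47, 23]
BINARY_OP ^ → 47 ^ 23 = 56. Stack: [56]
RETURN_VALUE → return 56.

56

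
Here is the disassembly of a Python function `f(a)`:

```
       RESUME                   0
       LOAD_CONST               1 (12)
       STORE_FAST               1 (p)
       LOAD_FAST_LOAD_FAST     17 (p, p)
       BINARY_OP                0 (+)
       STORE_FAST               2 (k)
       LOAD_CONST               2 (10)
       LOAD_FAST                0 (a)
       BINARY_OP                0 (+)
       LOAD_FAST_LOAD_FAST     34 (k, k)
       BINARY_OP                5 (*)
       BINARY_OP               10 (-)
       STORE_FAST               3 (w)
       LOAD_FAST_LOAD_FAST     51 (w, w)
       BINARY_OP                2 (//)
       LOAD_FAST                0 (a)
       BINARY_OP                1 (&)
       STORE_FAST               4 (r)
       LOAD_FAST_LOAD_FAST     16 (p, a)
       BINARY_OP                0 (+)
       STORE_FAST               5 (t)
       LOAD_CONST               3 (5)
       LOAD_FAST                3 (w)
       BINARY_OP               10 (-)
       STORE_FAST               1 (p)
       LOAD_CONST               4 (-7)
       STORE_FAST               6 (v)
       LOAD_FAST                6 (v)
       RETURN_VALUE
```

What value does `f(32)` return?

LOAD_CONST → push 12. Stack: [12]
STORE_FAST p → p=12. Stack: []
LOAD_FAST_LOAD_FAST p,p → push 12,12. Stack: [12, 12]
BINARY_OP + → 12 + 12 = 24. Stack: [24]
STORE_FAST k → k=24. Stack: []
LOAD_CONST → push 10. Stack: [10]
LOAD_FAST a → push 32. Stack: [10, 32]
BINARY_OP + → 10 + 32 = 42. Stack: [42]
LOAD_FAST_LOAD_FAST k,k → push 24,24. Stack: [42, 24, 24]
BINARY_OP * → 24 * 24 = 576. Stack: [42, 576]
BINARY_OP - → 42 - 576 = -534. Stack: [-534]
STORE_FAST w → w=-534. Stack: []
LOAD_FAST_LOAD_FAST w,w → push -534,-534. Stack: [-534, -534]
BINARY_OP // → -534 // -534 = 1. Stack: [1]
LOAD_FAST a → push 32. Stack: [1, 32]
BINARY_OP & → 1 & 32 = 0. Stack: [0]
STORE_FAST r → r=0. Stack: []
LOAD_FAST_LOAD_FAST p,a → push 12,32. Stack: [12, 32]
BINARY_OP + → 12 + 32 = 44. Stack: [44]
STORE_FAST t → t=44. Stack: []
LOAD_CONST → push 5. Stack: [5]
LOAD_FAST w → push -534. Stack: [5, -534]
BINARY_OP - → 5 - -534 = 539. Stack: [539]
STORE_FAST p → p=539. Stack: []
LOAD_CONST → push -7. Stack: [-7]
STORE_FAST v → v=-7. Stack: []
LOAD_FAST v → push -7. Stack: [-7]
RETURN_VALUE → return -7.

-7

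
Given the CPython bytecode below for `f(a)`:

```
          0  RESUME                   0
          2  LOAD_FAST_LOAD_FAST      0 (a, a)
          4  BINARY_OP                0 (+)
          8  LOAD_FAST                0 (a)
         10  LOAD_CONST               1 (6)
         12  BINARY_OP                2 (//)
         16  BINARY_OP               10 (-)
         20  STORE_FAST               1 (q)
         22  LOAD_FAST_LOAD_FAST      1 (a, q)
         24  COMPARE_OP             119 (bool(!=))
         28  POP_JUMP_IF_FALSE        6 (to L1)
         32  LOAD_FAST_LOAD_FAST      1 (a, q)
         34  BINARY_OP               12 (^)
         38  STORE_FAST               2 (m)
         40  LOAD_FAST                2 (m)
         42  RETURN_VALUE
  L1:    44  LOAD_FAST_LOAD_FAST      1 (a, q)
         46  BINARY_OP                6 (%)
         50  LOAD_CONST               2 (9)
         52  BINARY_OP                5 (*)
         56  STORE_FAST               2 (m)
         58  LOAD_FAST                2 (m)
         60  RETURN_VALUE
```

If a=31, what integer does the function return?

38

LOAD_FAST_LOAD_FAST a,a → push 31,31. Stack: [31, 31]
BINARY_OP + → 31 + 31 = 62. Stack: [62]
LOAD_FAST a → push 31. Stack: [62, 31]
LOAD_CONST → push 6. Stack: [62, 31, 6]
BINARY_OP // → 31 // 6 = 5. Stack: [62, 5]
BINARY_OP - → 62 - 5 = 57. Stack: [57]
STORE_FAST q → q=57. Stack: []
LOAD_FAST_LOAD_FAST a,q → push 31,57. Stack: [31, 57]
COMPARE_OP bool(!=) → 31 vs 57 = True. Stack: [True]
POP_JUMP_IF_FALSE → pop True; no jump. Stack: []
LOAD_FAST_LOAD_FAST a,q → push 31,57. Stack: [31, 57]
BINARY_OP ^ → 31 ^ 57 = 38. Stack: [38]
STORE_FAST m → m=38. Stack: []
LOAD_FAST m → push 38. Stack: [38]
RETURN_VALUE → return 38.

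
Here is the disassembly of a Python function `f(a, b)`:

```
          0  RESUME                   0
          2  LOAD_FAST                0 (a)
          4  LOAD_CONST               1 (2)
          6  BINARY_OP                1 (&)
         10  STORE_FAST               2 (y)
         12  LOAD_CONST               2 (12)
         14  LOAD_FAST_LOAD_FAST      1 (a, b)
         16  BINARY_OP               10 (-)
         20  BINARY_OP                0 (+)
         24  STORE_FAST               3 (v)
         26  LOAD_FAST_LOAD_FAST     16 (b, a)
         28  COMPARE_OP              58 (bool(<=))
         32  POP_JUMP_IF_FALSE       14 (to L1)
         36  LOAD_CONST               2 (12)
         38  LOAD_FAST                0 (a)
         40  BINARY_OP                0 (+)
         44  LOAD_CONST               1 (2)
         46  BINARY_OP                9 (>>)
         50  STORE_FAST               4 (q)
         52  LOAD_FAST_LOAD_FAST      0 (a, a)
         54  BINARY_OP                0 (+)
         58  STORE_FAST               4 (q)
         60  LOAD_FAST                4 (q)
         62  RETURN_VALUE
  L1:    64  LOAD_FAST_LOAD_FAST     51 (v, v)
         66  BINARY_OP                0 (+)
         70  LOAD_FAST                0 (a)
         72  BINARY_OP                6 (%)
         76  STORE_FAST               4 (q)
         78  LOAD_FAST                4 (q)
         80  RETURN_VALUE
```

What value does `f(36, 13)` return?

LOAD_FAST a → push 36. Stack: [36]
LOAD_CONST → push 2. Stack: [36, 2]
BINARY_OP & → 36 & 2 = 0. Stack: [0]
STORE_FAST y → y=0. Stack: []
LOAD_CONST → push 12. Stack: [12]
LOAD_FAST_LOAD_FAST a,b → push 36,13. Stack: [12, 36, 13]
BINARY_OP - → 36 - 13 = 23. Stack: [12, 23]
BINARY_OP + → 12 + 23 = 35. Stack: [35]
STORE_FAST v → v=35. Stack: []
LOAD_FAST_LOAD_FAST b,a → push 13,36. Stack: [13, 36]
COMPARE_OP bool(<=) → 13 vs 36 = True. Stack: [True]
POP_JUMP_IF_FALSE → pop True; no jump. Stack: []
LOAD_CONST → push 12. Stack: [12]
LOAD_FAST a → push 36. Stack: [12, 36]
BINARY_OP + → 12 + 36 = 48. Stack: [48]
LOAD_CONST → push 2. Stack: [48, 2]
BINARY_OP >> → 48 >> 2 = 12. Stack: [12]
STORE_FAST q → q=12. Stack: []
LOAD_FAST_LOAD_FAST a,a → push 36,36. Stack: [36, 36]
BINARY_OP + → 36 + 36 = 72. Stack: [72]
STORE_FAST q → q=72. Stack: []
LOAD_FAST q → push 72. Stack: [72]
RETURN_VALUE → return 72.

72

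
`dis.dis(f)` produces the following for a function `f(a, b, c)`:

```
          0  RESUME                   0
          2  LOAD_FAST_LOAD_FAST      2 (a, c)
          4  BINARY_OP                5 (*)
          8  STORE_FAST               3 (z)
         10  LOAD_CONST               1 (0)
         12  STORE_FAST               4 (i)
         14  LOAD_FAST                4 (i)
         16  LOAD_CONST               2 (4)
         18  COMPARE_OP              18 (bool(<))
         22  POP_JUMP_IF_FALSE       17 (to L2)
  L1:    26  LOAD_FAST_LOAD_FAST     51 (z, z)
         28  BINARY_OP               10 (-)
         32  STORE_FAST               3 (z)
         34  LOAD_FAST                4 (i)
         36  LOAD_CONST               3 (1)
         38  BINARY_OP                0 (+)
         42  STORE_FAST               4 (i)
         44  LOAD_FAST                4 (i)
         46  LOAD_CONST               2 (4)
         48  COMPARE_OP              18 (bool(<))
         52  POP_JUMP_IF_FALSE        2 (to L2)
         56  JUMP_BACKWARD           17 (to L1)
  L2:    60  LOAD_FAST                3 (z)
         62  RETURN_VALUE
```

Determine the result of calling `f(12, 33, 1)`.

0

LOAD_FAST_LOAD_FAST a,c → push 12,1. Stack: [12, 1]
BINARY_OP * → 12 * 1 = 12. Stack: [12]
STORE_FAST z → z=12. Stack: []
LOAD_CONST → push 0. Stack: [0]
STORE_FAST i → i=0. Stack: []
LOAD_FAST i → push 0. Stack: [0]
LOAD_CONST → push 4. Stack: [0, 4]
COMPARE_OP bool(<) → 0 vs 4 = True. Stack: [True]
POP_JUMP_IF_FALSE → pop True; no jump. Stack: []
LOAD_FAST_LOAD_FAST z,z → push 12,12. Stack: [12, 12]
BINARY_OP - → 12 - 12 = 0. Stack: [0]
STORE_FAST z → z=0. Stack: []
LOAD_FAST i → push 0. Stack: [0]
LOAD_CONST → push 1. Stack: [0, 1]
BINARY_OP + → 0 + 1 = 1. Stack: [1]
STORE_FAST i → i=1. Stack: []
LOAD_FAST i → push 1. Stack: [1]
LOAD_CONST → push 4. Stack: [1, 4]
COMPARE_OP bool(<) → 1 vs 4 = True. Stack: [True]
POP_JUMP_IF_FALSE → pop True; no jump. Stack: []
LOAD_FAST_LOAD_FAST z,z → push 0,0. Stack: [0, 0]
BINARY_OP - → 0 - 0 = 0. Stack: [0]
STORE_FAST z → z=0. Stack: []
LOAD_FAST i → push 1. Stack: [1]
LOAD_CONST → push 1. Stack: [1, 1]
BINARY_OP + → 1 + 1 = 2. Stack: [2]
STORE_FAST i → i=2. Stack: []
LOAD_FAST i → push 2. Stack: [2]
LOAD_CONST → push 4. Stack: [2, 4]
COMPARE_OP bool(<) → 2 vs 4 = True. Stack: [True]
POP_JUMP_IF_FALSE → pop True; no jump. Stack: []
LOAD_FAST_LOAD_FAST z,z → push 0,0. Stack: [0, 0]
BINARY_OP - → 0 - 0 = 0. Stack: [0]
STORE_FAST z → z=0. Stack: []
LOAD_FAST i → push 2. Stack: [2]
LOAD_CONST → push 1. Stack: [2, 1]
BINARY_OP + → 2 + 1 = 3. Stack: [3]
STORE_FAST i → i=3. Stack: []
LOAD_FAST i → push 3. Stack: [3]
LOAD_CONST → push 4. Stack: [3, 4]
COMPARE_OP bool(<) → 3 vs 4 = True. Stack: [True]
POP_JUMP_IF_FALSE → pop True; no jump. Stack: []
LOAD_FAST_LOAD_FAST z,z → push 0,0. Stack: [0, 0]
BINARY_OP - → 0 - 0 = 0. Stack: [0]
STORE_FAST z → z=0. Stack: []
LOAD_FAST i → push 3. Stack: [3]
LOAD_CONST → push 1. Stack: [3, 1]
BINARY_OP + → 3 + 1 = 4. Stack: [4]
STORE_FAST i → i=4. Stack: []
LOAD_FAST i → push 4. Stack: [4]
LOAD_CONST → push 4. Stack: [4, 4]
COMPARE_OP bool(<) → 4 vs 4 = False. Stack: [False]
POP_JUMP_IF_FALSE → pop False; jump. Stack: []
LOAD_FAST z → push 0. Stack: [0]
RETURN_VALUE → return 0.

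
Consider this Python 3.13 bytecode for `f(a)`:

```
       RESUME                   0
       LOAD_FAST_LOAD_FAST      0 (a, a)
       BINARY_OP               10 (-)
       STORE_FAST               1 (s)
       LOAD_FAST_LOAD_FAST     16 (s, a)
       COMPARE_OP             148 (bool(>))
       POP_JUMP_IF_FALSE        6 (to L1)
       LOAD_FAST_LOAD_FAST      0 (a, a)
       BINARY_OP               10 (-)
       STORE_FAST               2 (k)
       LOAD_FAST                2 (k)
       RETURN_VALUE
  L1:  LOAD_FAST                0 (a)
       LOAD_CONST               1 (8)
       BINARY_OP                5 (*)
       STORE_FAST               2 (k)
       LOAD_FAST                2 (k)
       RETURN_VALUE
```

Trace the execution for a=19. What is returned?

LOAD_FAST_LOAD_FAST a,a → push 19,19. Stack: [19, 19]
BINARY_OP - → 19 - 19 = 0. Stack: [0]
STORE_FAST s → s=0. Stack: []
LOAD_FAST_LOAD_FAST s,a → push 0,19. Stack: [0, 19]
COMPARE_OP bool(>) → 0 vs 19 = False. Stack: [False]
POP_JUMP_IF_FALSE → pop False; jump. Stack: []
LOAD_FAST a → push 19. Stack: [19]
LOAD_CONST → push 8. Stack: [19, 8]
BINARY_OP * → 19 * 8 = 152. Stack: [152]
STORE_FAST k → k=152. Stack: []
LOAD_FAST k → push 152. Stack: [152]
RETURN_VALUE → return 152.

152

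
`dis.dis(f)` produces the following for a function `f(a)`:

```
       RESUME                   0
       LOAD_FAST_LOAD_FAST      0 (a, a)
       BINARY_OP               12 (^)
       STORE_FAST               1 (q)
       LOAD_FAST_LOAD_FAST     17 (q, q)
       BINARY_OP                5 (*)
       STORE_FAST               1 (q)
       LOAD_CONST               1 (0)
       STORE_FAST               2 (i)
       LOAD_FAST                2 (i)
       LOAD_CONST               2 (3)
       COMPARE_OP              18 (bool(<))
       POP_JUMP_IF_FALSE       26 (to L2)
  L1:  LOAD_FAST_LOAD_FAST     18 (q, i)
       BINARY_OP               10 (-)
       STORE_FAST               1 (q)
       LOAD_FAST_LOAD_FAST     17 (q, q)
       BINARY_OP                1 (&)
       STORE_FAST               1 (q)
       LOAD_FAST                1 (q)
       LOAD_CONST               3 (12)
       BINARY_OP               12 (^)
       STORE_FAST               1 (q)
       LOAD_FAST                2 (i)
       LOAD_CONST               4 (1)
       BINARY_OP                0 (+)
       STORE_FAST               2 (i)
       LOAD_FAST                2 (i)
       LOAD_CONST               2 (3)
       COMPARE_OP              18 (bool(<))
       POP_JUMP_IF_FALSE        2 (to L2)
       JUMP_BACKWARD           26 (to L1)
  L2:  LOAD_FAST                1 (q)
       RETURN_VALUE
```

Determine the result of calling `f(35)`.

9

LOAD_FAST_LOAD_FAST a,a → push 35,35
BINARY_OP ^ → 35 ^ 35 = 0
STORE_FAST q → q=0
LOAD_FAST_LOAD_FAST q,q → push 0,0
BINARY_OP * → 0 * 0 = 0
STORE_FAST q → q=0
LOAD_CONST → push 0
STORE_FAST i → i=0
LOAD_FAST i → push 0
LOAD_CONST → push 3
COMPARE_OP bool(<) → 0 vs 3 = True
POP_JUMP_IF_FALSE → pop True; no jump
LOAD_FAST_LOAD_FAST q,i → push 0,0
BINARY_OP - → 0 - 0 = 0
STORE_FAST q → q=0
LOAD_FAST_LOAD_FAST q,q → push 0,0
BINARY_OP & → 0 & 0 = 0
STORE_FAST q → q=0
LOAD_FAST q → push 0
LOAD_CONST → push 12
BINARY_OP ^ → 0 ^ 12 = 12
STORE_FAST q → q=12
LOAD_FAST i → push 0
LOAD_CONST → push 1
BINARY_OP + → 0 + 1 = 1
STORE_FAST i → i=1
LOAD_FAST i → push 1
LOAD_CONST → push 3
COMPARE_OP bool(<) → 1 vs 3 = True
POP_JUMP_IF_FALSE → pop True; no jump
LOAD_FAST_LOAD_FAST q,i → push 12,1
BINARY_OP - → 12 - 1 = 11
STORE_FAST q → q=11
LOAD_FAST_LOAD_FAST q,q → push 11,11
BINARY_OP & → 11 & 11 = 11
STORE_FAST q → q=11
LOAD_FAST q → push 11
LOAD_CONST → push 12
BINARY_OP ^ → 11 ^ 12 = 7
STORE_FAST q → q=7
LOAD_FAST i → push 1
LOAD_CONST → push 1
BINARY_OP + → 1 + 1 = 2
STORE_FAST i → i=2
LOAD_FAST i → push 2
LOAD_CONST → push 3
COMPARE_OP bool(<) → 2 vs 3 = True
POP_JUMP_IF_FALSE → pop True; no jump
LOAD_FAST_LOAD_FAST q,i → push 7,2
BINARY_OP - → 7 - 2 = 5
STORE_FAST q → q=5
LOAD_FAST_LOAD_FAST q,q → push 5,5
BINARY_OP & → 5 & 5 = 5
STORE_FAST q → q=5
LOAD_FAST q → push 5
LOAD_CONST → push 12
BINARY_OP ^ → 5 ^ 12 = 9
STORE_FAST q → q=9
LOAD_FAST i → push 2
LOAD_CONST → push 1
BINARY_OP + → 2 + 1 = 3
STORE_FAST i → i=3
LOAD_FAST i → push 3
LOAD_CONST → push 3
COMPARE_OP bool(<) → 3 vs 3 = False
POP_JUMP_IF_FALSE → pop False; jump
LOAD_FAST q → push 9
RETURN_VALUE → return 9.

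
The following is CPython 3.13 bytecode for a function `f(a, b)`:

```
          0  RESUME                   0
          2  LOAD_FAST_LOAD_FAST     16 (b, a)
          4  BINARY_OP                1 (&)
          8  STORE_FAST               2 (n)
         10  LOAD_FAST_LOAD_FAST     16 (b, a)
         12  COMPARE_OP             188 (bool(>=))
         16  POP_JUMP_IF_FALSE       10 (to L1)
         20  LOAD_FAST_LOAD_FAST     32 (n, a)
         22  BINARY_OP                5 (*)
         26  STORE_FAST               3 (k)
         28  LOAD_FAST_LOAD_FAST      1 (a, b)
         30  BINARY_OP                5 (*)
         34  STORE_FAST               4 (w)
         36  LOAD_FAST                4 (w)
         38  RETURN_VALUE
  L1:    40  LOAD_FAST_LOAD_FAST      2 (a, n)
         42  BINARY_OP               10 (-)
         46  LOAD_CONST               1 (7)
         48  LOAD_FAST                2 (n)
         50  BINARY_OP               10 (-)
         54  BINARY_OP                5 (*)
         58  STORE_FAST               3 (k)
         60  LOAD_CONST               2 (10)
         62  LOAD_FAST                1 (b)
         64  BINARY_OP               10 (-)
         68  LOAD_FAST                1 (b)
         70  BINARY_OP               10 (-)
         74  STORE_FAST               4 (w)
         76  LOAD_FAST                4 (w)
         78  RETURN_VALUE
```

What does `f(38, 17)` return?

-24

LOAD_FAST_LOAD_FAST b,a → push 17,38. Stack: [17, 38]
BINARY_OP & → 17 & 38 = 0. Stack: [0]
STORE_FAST n → n=0. Stack: []
LOAD_FAST_LOAD_FAST b,a → push 17,38. Stack: [17, 38]
COMPARE_OP bool(>=) → 17 vs 38 = False. Stack: [False]
POP_JUMP_IF_FALSE → pop False; jump. Stack: []
LOAD_FAST_LOAD_FAST a,n → push 38,0. Stack: [38, 0]
BINARY_OP - → 38 - 0 = 38. Stack: [38]
LOAD_CONST → push 7. Stack: [38, 7]
LOAD_FAST n → push 0. Stack: [38, 7, 0]
BINARY_OP - → 7 - 0 = 7. Stack: [38, 7]
BINARY_OP * → 38 * 7 = 266. Stack: [266]
STORE_FAST k → k=266. Stack: []
LOAD_CONST → push 10. Stack: [10]
LOAD_FAST b → push 17. Stack: [10, 17]
BINARY_OP - → 10 - 17 = -7. Stack: [-7]
LOAD_FAST b → push 17. Stack: [-7, 17]
BINARY_OP - → -7 - 17 = -24. Stack: [-24]
STORE_FAST w → w=-24. Stack: []
LOAD_FAST w → push -24. Stack: [-24]
RETURN_VALUE → return -24.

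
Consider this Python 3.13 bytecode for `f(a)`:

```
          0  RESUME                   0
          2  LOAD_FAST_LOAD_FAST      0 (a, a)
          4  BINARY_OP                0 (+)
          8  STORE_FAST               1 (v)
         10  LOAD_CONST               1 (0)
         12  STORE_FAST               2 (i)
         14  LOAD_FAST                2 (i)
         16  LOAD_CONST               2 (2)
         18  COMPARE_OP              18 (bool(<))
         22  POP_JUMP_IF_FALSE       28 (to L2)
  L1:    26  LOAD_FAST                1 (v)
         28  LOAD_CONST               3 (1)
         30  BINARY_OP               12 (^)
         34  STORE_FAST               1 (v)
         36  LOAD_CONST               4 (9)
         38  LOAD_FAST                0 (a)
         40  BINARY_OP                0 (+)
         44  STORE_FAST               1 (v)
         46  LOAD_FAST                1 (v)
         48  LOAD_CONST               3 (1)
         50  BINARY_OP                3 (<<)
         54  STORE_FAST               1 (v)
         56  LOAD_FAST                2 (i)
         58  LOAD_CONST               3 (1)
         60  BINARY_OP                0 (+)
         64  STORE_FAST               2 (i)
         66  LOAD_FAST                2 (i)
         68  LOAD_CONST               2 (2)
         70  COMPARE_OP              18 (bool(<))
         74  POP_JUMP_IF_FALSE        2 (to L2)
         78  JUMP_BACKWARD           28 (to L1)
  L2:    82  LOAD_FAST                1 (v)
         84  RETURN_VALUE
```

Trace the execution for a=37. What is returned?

92

LOAD_FAST_LOAD_FAST a,a → push 37,37. Stack: [37, 37]
BINARY_OP + → 37 + 37 = 74. Stack: [74]
STORE_FAST v → v=74. Stack: []
LOAD_CONST → push 0. Stack: [0]
STORE_FAST i → i=0. Stack: []
LOAD_FAST i → push 0. Stack: [0]
LOAD_CONST → push 2. Stack: [0, 2]
COMPARE_OP bool(<) → 0 vs 2 = True. Stack: [True]
POP_JUMP_IF_FALSE → pop True; no jump. Stack: []
LOAD_FAST v → push 74. Stack: [74]
LOAD_CONST → push 1. Stack: [74, 1]
BINARY_OP ^ → 74 ^ 1 = 75. Stack: [75]
STORE_FAST v → v=75. Stack: []
LOAD_CONST → push 9. Stack: [9]
LOAD_FAST a → push 37. Stack: [9, 37]
BINARY_OP + → 9 + 37 = 46. Stack: [46]
STORE_FAST v → v=46. Stack: []
LOAD_FAST v → push 46. Stack: [46]
LOAD_CONST → push 1. Stack: [46, 1]
BINARY_OP << → 46 << 1 = 92. Stack: [92]
STORE_FAST v → v=92. Stack: []
LOAD_FAST i → push 0. Stack: [0]
LOAD_CONST → push 1. Stack: [0, 1]
BINARY_OP + → 0 + 1 = 1. Stack: [1]
STORE_FAST i → i=1. Stack: []
LOAD_FAST i → push 1. Stack: [1]
LOAD_CONST → push 2. Stack: [1, 2]
COMPARE_OP bool(<) → 1 vs 2 = True. Stack: [True]
POP_JUMP_IF_FALSE → pop True; no jump. Stack: []
LOAD_FAST v → push 92. Stack: [92]
LOAD_CONST → push 1. Stack: [92, 1]
BINARY_OP ^ → 92 ^ 1 = 93. Stack: [93]
STORE_FAST v → v=93. Stack: []
LOAD_CONST → push 9. Stack: [9]
LOAD_FAST a → push 37. Stack: [9, 37]
BINARY_OP + → 9 + 37 = 46. Stack: [46]
STORE_FAST v → v=46. Stack: []
LOAD_FAST v → push 46. Stack: [46]
LOAD_CONST → push 1. Stack: [46, 1]
BINARY_OP << → 46 << 1 = 92. Stack: [92]
STORE_FAST v → v=92. Stack: []
LOAD_FAST i → push 1. Stack: [1]
LOAD_CONST → push 1. Stack: [1, 1]
BINARY_OP + → 1 + 1 = 2. Stack: [2]
STORE_FAST i → i=2. Stack: []
LOAD_FAST i → push 2. Stack: [2]
LOAD_CONST → push 2. Stack: [2, 2]
COMPARE_OP bool(<) → 2 vs 2 = False. Stack: [False]
POP_JUMP_IF_FALSE → pop False; jump. Stack: []
LOAD_FAST v → push 92. Stack: [92]
RETURN_VALUE → return 92.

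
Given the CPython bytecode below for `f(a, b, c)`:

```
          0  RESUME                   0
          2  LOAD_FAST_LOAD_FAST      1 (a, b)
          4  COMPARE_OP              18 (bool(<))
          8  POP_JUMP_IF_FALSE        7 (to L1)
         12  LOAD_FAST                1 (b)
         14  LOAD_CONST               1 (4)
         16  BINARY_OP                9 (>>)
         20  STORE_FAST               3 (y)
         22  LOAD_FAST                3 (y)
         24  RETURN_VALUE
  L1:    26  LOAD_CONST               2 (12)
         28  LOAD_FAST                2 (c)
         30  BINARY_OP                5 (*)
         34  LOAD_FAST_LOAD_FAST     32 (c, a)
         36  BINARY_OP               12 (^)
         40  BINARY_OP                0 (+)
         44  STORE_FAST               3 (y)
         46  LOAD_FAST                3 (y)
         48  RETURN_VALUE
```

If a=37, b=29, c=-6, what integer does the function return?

-105

LOAD_FAST_LOAD_FAST a,b → push 37,29. Stack: [37, 29]
COMPARE_OP bool(<) → 37 vs 29 = False. Stack: [False]
POP_JUMP_IF_FALSE → pop False; jump. Stack: []
LOAD_CONST → push 12. Stack: [12]
LOAD_FAST c → push -6. Stack: [12, -6]
BINARY_OP * → 12 * -6 = -72. Stack: [-72]
LOAD_FAST_LOAD_FAST c,a → push -6,37. Stack: [-72, -6, 37]
BINARY_OP ^ → -6 ^ 37 = -33. Stack: [-72, -33]
BINARY_OP + → -72 + -33 = -105. Stack: [-105]
STORE_FAST y → y=-105. Stack: []
LOAD_FAST y → push -105. Stack: [-105]
RETURN_VALUE → return -105.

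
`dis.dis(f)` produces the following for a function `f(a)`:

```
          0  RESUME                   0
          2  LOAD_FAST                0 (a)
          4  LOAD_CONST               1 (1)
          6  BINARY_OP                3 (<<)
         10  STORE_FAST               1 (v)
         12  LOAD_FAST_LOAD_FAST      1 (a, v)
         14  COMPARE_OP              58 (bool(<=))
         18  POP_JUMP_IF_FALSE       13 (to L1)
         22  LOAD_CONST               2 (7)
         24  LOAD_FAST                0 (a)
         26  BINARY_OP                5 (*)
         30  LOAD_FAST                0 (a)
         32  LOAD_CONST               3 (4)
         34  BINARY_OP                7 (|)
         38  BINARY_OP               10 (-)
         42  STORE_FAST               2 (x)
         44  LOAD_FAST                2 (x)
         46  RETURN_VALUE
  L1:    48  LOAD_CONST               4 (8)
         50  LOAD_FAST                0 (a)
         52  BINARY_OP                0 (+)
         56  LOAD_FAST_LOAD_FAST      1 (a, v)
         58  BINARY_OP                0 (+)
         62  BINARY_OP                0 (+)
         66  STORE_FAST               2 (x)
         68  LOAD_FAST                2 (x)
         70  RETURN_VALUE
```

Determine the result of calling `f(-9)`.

LOAD_FAST a → push -9. Stack: [-9]
LOAD_CONST → push 1. Stack: [-9, 1]
BINARY_OP << → -9 << 1 = -18. Stack: [-18]
STORE_FAST v → v=-18. Stack: []
LOAD_FAST_LOAD_FAST a,v → push -9,-18. Stack: [-9, -18]
COMPARE_OP bool(<=) → -9 vs -18 = False. Stack: [False]
POP_JUMP_IF_FALSE → pop False; jump. Stack: []
LOAD_CONST → push 8. Stack: [8]
LOAD_FAST a → push -9. Stack: [8, -9]
BINARY_OP + → 8 + -9 = -1. Stack: [-1]
LOAD_FAST_LOAD_FAST a,v → push -9,-18. Stack: [-1, -9, -18]
BINARY_OP + → -9 + -18 = -27. Stack: [-1, -27]
BINARY_OP + → -1 + -27 = -28. Stack: [-28]
STORE_FAST x → x=-28. Stack: []
LOAD_FAST x → push -28. Stack: [-28]
RETURN_VALUE → return -28.

-28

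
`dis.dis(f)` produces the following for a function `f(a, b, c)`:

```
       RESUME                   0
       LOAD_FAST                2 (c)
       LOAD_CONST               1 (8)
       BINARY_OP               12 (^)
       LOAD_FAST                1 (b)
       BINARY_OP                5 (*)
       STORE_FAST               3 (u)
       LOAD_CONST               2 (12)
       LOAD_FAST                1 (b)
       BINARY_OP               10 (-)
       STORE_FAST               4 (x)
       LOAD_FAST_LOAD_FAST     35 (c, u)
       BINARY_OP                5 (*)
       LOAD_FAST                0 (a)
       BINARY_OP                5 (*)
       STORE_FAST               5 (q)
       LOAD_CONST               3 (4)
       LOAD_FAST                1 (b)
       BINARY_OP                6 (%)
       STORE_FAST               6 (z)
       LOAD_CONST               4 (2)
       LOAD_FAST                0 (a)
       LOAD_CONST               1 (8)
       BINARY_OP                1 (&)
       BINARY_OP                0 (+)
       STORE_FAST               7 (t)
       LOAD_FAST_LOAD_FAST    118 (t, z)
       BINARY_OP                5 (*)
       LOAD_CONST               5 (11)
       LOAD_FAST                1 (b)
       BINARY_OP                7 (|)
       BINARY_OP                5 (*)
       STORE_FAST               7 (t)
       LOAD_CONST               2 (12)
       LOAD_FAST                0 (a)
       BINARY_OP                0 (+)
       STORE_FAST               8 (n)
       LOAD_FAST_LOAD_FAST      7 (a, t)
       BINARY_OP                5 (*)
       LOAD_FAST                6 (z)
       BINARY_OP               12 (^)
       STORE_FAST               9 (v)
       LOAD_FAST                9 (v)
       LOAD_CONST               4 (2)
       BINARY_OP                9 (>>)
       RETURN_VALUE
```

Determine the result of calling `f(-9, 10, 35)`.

LOAD_FAST c → push 35. Stack: [35]
LOAD_CONST → push 8. Stack: [35, 8]
BINARY_OP ^ → 35 ^ 8 = 43. Stack: [43]
LOAD_FAST b → push 10. Stack: [43, 10]
BINARY_OP * → 43 * 10 = 430. Stack: [430]
STORE_FAST u → u=430. Stack: []
LOAD_CONST → push 12. Stack: [12]
LOAD_FAST b → push 10. Stack: [12, 10]
BINARY_OP - → 12 - 10 = 2. Stack: [2]
STORE_FAST x → x=2. Stack: []
LOAD_FAST_LOAD_FAST c,u → push 35,430. Stack: [35, 430]
BINARY_OP * → 35 * 430 = 15050. Stack: [15050]
LOAD_FAST a → push -9. Stack: [15050, -9]
BINARY_OP * → 15050 * -9 = -135450. Stack: [-135450]
STORE_FAST q → q=-135450. Stack: []
LOAD_CONST → push 4. Stack: [4]
LOAD_FAST b → push 10. Stack: [4, 10]
BINARY_OP % → 4 % 10 = 4. Stack: [4]
STORE_FAST z → z=4. Stack: []
LOAD_CONST → push 2. Stack: [2]
LOAD_FAST a → push -9. Stack: [2, -9]
LOAD_CONST → push 8. Stack: [2, -9, 8]
BINARY_OP & → -9 & 8 = 0. Stack: [2, 0]
BINARY_OP + → 2 + 0 = 2. Stack: [2]
STORE_FAST t → t=2. Stack: []
LOAD_FAST_LOAD_FAST t,z → push 2,4. Stack: [2, 4]
BINARY_OP * → 2 * 4 = 8. Stack: [8]
LOAD_CONST → push 11. Stack: [8, 11]
LOAD_FAST b → push 10. Stack: [8, 11, 10]
BINARY_OP | → 11 | 10 = 11. Stack: [8, 11]
BINARY_OP * → 8 * 11 = 88. Stack: [88]
STORE_FAST t → t=88. Stack: []
LOAD_CONST → push 12. Stack: [12]
LOAD_FAST a → push -9. Stack: [12, -9]
BINARY_OP + → 12 + -9 = 3. Stack: [3]
STORE_FAST n → n=3. Stack: []
LOAD_FAST_LOAD_FAST a,t → push -9,88. Stack: [-9, 88]
BINARY_OP * → -9 * 88 = -792. Stack: [-792]
LOAD_FAST z → push 4. Stack: [-792, 4]
BINARY_OP ^ → -792 ^ 4 = -788. Stack: [-788]
STORE_FAST v → v=-788. Stack: []
LOAD_FAST v → push -788. Stack: [-788]
LOAD_CONST → push 2. Stack: [-788, 2]
BINARY_OP >> → -788 >> 2 = -197. Stack: [-197]
RETURN_VALUE → return -197.

-197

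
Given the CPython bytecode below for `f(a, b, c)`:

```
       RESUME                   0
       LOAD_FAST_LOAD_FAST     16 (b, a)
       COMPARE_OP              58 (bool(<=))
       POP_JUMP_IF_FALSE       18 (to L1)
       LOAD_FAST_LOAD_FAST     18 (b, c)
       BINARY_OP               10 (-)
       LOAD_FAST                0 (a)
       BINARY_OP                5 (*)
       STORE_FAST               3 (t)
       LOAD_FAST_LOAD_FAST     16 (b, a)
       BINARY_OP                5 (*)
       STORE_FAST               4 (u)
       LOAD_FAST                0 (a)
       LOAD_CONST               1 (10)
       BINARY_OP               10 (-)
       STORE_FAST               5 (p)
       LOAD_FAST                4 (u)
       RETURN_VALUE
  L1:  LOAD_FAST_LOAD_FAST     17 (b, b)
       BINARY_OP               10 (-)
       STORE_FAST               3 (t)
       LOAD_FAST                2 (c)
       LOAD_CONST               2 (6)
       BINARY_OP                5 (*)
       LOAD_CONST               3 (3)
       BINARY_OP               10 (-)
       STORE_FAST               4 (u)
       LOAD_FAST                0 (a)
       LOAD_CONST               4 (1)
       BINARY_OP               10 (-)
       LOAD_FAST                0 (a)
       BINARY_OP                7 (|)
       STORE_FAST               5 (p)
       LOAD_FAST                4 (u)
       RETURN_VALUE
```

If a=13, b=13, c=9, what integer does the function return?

169

LOAD_FAST_LOAD_FAST b,a → push 13,13. Stack: [13, 13]
COMPARE_OP bool(<=) → 13 vs 13 = True. Stack: [True]
POP_JUMP_IF_FALSE → pop True; no jump. Stack: []
LOAD_FAST_LOAD_FAST b,c → push 13,9. Stack: [13, 9]
BINARY_OP - → 13 - 9 = 4. Stack: [4]
LOAD_FAST a → push 13. Stack: [4, 13]
BINARY_OP * → 4 * 13 = 52. Stack: [52]
STORE_FAST t → t=52. Stack: []
LOAD_FAST_LOAD_FAST b,a → push 13,13. Stack: [13, 13]
BINARY_OP * → 13 * 13 = 169. Stack: [169]
STORE_FAST u → u=169. Stack: []
LOAD_FAST a → push 13. Stack: [13]
LOAD_CONST → push 10. Stack: [13, 10]
BINARY_OP - → 13 - 10 = 3. Stack: [3]
STORE_FAST p → p=3. Stack: []
LOAD_FAST u → push 169. Stack: [169]
RETURN_VALUE → return 169.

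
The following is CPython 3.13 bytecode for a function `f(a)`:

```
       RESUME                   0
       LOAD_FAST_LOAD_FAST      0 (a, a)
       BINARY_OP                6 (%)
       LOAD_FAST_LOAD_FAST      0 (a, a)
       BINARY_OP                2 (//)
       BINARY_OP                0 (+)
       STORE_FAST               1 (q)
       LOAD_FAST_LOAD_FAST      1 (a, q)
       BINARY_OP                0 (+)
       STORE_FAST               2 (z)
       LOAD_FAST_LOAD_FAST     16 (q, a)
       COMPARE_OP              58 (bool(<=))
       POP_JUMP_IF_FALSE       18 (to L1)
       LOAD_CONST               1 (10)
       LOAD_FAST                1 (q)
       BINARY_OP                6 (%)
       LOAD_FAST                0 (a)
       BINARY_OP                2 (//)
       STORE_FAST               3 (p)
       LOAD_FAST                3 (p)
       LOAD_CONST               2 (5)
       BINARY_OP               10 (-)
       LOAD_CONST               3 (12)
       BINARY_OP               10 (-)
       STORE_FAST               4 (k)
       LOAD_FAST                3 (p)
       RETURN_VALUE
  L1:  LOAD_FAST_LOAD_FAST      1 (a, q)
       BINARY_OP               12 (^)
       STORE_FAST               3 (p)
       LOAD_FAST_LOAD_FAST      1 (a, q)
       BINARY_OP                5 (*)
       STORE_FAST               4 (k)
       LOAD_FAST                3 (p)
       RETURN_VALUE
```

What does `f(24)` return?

0

LOAD_FAST_LOAD_FAST a,a → push 24,24. Stack: [24, 24]
BINARY_OP % → 24 % 24 = 0. Stack: [0]
LOAD_FAST_LOAD_FAST a,a → push 24,24. Stack: [0, 24, 24]
BINARY_OP // → 24 // 24 = 1. Stack: [0, 1]
BINARY_OP + → 0 + 1 = 1. Stack: [1]
STORE_FAST q → q=1. Stack: []
LOAD_FAST_LOAD_FAST a,q → push 24,1. Stack: [24, 1]
BINARY_OP + → 24 + 1 = 25. Stack: [25]
STORE_FAST z → z=25. Stack: []
LOAD_FAST_LOAD_FAST q,a → push 1,24. Stack: [1, 24]
COMPARE_OP bool(<=) → 1 vs 24 = True. Stack: [True]
POP_JUMP_IF_FALSE → pop True; no jump. Stack: []
LOAD_CONST → push 10. Stack: [10]
LOAD_FAST q → push 1. Stack: [10, 1]
BINARY_OP % → 10 % 1 = 0. Stack: [0]
LOAD_FAST a → push 24. Stack: [0, 24]
BINARY_OP // → 0 // 24 = 0. Stack: [0]
STORE_FAST p → p=0. Stack: []
LOAD_FAST p → push 0. Stack: [0]
LOAD_CONST → push 5. Stack: [0, 5]
BINARY_OP - → 0 - 5 = -5. Stack: [-5]
LOAD_CONST → push 12. Stack: [-5, 12]
BINARY_OP - → -5 - 12 = -17. Stack: [-17]
STORE_FAST k → k=-17. Stack: []
LOAD_FAST p → push 0. Stack: [0]
RETURN_VALUE → return 0.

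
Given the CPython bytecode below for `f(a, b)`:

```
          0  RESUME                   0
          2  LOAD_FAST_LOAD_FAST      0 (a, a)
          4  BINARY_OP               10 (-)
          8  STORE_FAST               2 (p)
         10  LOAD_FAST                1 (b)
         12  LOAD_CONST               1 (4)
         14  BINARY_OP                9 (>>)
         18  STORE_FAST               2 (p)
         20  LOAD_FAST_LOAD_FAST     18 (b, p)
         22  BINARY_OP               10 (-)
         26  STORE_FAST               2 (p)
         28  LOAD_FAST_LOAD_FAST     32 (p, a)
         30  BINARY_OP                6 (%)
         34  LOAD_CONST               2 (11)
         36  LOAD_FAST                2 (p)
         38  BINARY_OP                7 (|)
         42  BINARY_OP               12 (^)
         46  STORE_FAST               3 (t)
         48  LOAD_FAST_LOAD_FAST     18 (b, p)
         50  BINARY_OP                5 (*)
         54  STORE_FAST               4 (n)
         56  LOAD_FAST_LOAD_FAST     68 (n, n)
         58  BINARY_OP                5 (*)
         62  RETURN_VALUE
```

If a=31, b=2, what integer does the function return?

LOAD_FAST_LOAD_FAST a,a → push 31,31. Stack: [31, 31]
BINARY_OP - → 31 - 31 = 0. Stack: [0]
STORE_FAST p → p=0. Stack: []
LOAD_FAST b → push 2. Stack: [2]
LOAD_CONST → push 4. Stack: [2, 4]
BINARY_OP >> → 2 >> 4 = 0. Stack: [0]
STORE_FAST p → p=0. Stack: []
LOAD_FAST_LOAD_FAST b,p → push 2,0. Stack: [2, 0]
BINARY_OP - → 2 - 0 = 2. Stack: [2]
STORE_FAST p → p=2. Stack: []
LOAD_FAST_LOAD_FAST p,a → push 2,31. Stack: [2, 31]
BINARY_OP % → 2 % 31 = 2. Stack: [2]
LOAD_CONST → push 11. Stack: [2, 11]
LOAD_FAST p → push 2. Stack: [2, 11, 2]
BINARY_OP | → 11 | 2 = 11. Stack: [2, 11]
BINARY_OP ^ → 2 ^ 11 = 9. Stack: [9]
STORE_FAST t → t=9. Stack: []
LOAD_FAST_LOAD_FAST b,p → push 2,2. Stack: [2, 2]
BINARY_OP * → 2 * 2 = 4. Stack: [4]
STORE_FAST n → n=4. Stack: []
LOAD_FAST_LOAD_FAST n,n → push 4,4. Stack: [4, 4]
BINARY_OP * → 4 * 4 = 16. Stack: [16]
RETURN_VALUE → return 16.

16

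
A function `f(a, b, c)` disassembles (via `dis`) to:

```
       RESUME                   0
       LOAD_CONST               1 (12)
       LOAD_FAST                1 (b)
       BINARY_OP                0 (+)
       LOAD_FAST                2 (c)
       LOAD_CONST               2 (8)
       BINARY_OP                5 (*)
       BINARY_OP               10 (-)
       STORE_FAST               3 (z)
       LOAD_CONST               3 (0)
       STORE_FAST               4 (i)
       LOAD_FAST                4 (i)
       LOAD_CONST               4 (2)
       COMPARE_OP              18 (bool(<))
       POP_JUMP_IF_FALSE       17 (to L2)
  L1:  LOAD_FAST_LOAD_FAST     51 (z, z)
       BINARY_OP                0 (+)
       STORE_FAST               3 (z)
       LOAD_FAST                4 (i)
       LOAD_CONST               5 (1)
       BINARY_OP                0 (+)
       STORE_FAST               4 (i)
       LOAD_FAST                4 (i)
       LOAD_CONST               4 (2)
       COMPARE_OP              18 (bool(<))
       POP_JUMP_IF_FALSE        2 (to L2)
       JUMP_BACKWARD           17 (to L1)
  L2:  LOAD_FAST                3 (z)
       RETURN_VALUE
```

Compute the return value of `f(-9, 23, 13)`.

LOAD_CONST → push 12. Stack: [12]
LOAD_FAST b → push 23. Stack: [12, 23]
BINARY_OP + → 12 + 23 = 35. Stack: [35]
LOAD_FAST c → push 13. Stack: [35, 13]
LOAD_CONST → push 8. Stack: [35, 13, 8]
BINARY_OP * → 13 * 8 = 104. Stack: [35, 104]
BINARY_OP - → 35 - 104 = -69. Stack: [-69]
STORE_FAST z → z=-69. Stack: []
LOAD_CONST → push 0. Stack: [0]
STORE_FAST i → i=0. Stack: []
LOAD_FAST i → push 0. Stack: [0]
LOAD_CONST → push 2. Stack: [0, 2]
COMPARE_OP bool(<) → 0 vs 2 = True. Stack: [True]
POP_JUMP_IF_FALSE → pop True; no jump. Stack: []
LOAD_FAST_LOAD_FAST z,z → push -69,-69. Stack: [-69, -69]
BINARY_OP + → -69 + -69 = -138. Stack: [-138]
STORE_FAST z → z=-138. Stack: []
LOAD_FAST i → push 0. Stack: [0]
LOAD_CONST → push 1. Stack: [0, 1]
BINARY_OP + → 0 + 1 = 1. Stack: [1]
STORE_FAST i → i=1. Stack: []
LOAD_FAST i → push 1. Stack: [1]
LOAD_CONST → push 2. Stack: [1, 2]
COMPARE_OP bool(<) → 1 vs 2 = True. Stack: [True]
POP_JUMP_IF_FALSE → pop True; no jump. Stack: []
LOAD_FAST_LOAD_FAST z,z → push -138,-138. Stack: [-138, -138]
BINARY_OP + → -138 + -138 = -276. Stack: [-276]
STORE_FAST z → z=-276. Stack: []
LOAD_FAST i → push 1. Stack: [1]
LOAD_CONST → push 1. Stack: [1, 1]
BINARY_OP + → 1 + 1 = 2. Stack: [2]
STORE_FAST i → i=2. Stack: []
LOAD_FAST i → push 2. Stack: [2]
LOAD_CONST → push 2. Stack: [2, 2]
COMPARE_OP bool(<) → 2 vs 2 = False. Stack: [False]
POP_JUMP_IF_FALSE → pop False; jump. Stack: []
LOAD_FAST z → push -276. Stack: [-276]
RETURN_VALUE → return -276.

-276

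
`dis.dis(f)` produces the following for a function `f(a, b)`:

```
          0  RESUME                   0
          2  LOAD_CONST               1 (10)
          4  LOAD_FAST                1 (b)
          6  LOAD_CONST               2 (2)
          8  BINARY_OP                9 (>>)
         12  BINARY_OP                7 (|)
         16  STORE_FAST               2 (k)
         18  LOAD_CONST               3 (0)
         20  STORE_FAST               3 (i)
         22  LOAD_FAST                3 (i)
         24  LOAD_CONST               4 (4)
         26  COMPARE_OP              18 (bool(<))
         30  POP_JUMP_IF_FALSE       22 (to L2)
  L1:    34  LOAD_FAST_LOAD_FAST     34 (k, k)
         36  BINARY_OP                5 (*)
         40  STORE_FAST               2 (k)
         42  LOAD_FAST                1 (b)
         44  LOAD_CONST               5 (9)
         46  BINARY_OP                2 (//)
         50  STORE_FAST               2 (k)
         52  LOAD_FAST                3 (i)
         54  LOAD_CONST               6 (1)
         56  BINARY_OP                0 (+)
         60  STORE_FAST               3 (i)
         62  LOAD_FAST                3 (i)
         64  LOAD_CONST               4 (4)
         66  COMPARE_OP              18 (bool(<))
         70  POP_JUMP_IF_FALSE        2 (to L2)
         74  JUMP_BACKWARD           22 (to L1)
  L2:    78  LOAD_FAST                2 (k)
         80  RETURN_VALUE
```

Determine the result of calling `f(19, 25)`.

2

LOAD_CONST → push 10
LOAD_FAST b → push 25
LOAD_CONST → push 2
BINARY_OP >> → 25 >> 2 = 6
BINARY_OP | → 10 | 6 = 14
STORE_FAST k → k=14
LOAD_CONST → push 0
STORE_FAST i → i=0
LOAD_FAST i → push 0
LOAD_CONST → push 4
COMPARE_OP bool(<) → 0 vs 4 = True
POP_JUMP_IF_FALSE → pop True; no jump
LOAD_FAST_LOAD_FAST k,k → push 14,14
BINARY_OP * → 14 * 14 = 196
STORE_FAST k → k=196
LOAD_FAST b → push 25
LOAD_CONST → push 9
BINARY_OP // → 25 // 9 = 2
STORE_FAST k → k=2
LOAD_FAST i → push 0
LOAD_CONST → push 1
BINARY_OP + → 0 + 1 = 1
STORE_FAST i → i=1
LOAD_FAST i → push 1
LOAD_CONST → push 4
COMPARE_OP bool(<) → 1 vs 4 = True
POP_JUMP_IF_FALSE → pop True; no jump
LOAD_FAST_LOAD_FAST k,k → push 2,2
BINARY_OP * → 2 * 2 = 4
STORE_FAST k → k=4
LOAD_FAST b → push 25
LOAD_CONST → push 9
BINARY_OP // → 25 // 9 = 2
STORE_FAST k → k=2
LOAD_FAST i → push 1
LOAD_CONST → push 1
BINARY_OP + → 1 + 1 = 2
STORE_FAST i → i=2
LOAD_FAST i → push 2
LOAD_CONST → push 4
COMPARE_OP bool(<) → 2 vs 4 = True
POP_JUMP_IF_FALSE → pop True; no jump
LOAD_FAST_LOAD_FAST k,k → push 2,2
BINARY_OP * → 2 * 2 = 4
STORE_FAST k → k=4
LOAD_FAST b → push 25
LOAD_CONST → push 9
BINARY_OP // → 25 // 9 = 2
STORE_FAST k → k=2
LOAD_FAST i → push 2
LOAD_CONST → push 1
BINARY_OP + → 2 + 1 = 3
STORE_FAST i → i=3
LOAD_FAST i → push 3
LOAD_CONST → push 4
COMPARE_OP bool(<) → 3 vs 4 = True
POP_JUMP_IF_FALSE → pop True; no jump
LOAD_FAST_LOAD_FAST k,k → push 2,2
BINARY_OP * → 2 * 2 = 4
STORE_FAST k → k=4
LOAD_FAST b → push 25
LOAD_CONST → push 9
BINARY_OP // → 25 // 9 = 2
STORE_FAST k → k=2
LOAD_FAST i → push 3
LOAD_CONST → push 1
BINARY_OP + → 3 + 1 = 4
STORE_FAST i → i=4
LOAD_FAST i → push 4
LOAD_CONST → push 4
COMPARE_OP bool(<) → 4 vs 4 = False
POP_JUMP_IF_FALSE → pop False; jump
LOAD_FAST k → push 2
RETURN_VALUE → return 2.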